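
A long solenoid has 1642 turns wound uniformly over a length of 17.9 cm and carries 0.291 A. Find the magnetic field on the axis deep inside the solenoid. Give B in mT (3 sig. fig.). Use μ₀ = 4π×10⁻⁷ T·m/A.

Inside a long solenoid, B = μ₀nI with n = 9173 turns/m.
B = 4π×10⁻⁷ × 9173 × 0.291 = 3.35×10⁻³ T.

B ≈ 3.35 mT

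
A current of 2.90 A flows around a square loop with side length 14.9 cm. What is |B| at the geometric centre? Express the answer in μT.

B ≈ 22.0 μT

Each side is a finite straight segment at perpendicular distance d = a/(2 tan(π/4)) = 0.0745 m from the centre, with end-angles ±π/4.
One side contributes B₁ = (μ₀I/4πd)·2 sin(π/4) = 5.50×10⁻⁶ T.
All 4 sides add in the same direction: B = 4 × 5.50×10⁻⁶ = 2.20×10⁻⁵ T.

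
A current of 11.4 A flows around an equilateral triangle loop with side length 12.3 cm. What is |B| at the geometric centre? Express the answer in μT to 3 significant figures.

B ≈ 167 μT

Each side is a finite straight segment at perpendicular distance d = a/(2 tan(π/3)) = 0.03551 m from the centre, with end-angles ±π/3.
One side contributes B₁ = (μ₀I/4πd)·2 sin(π/3) = 5.56×10⁻⁵ T.
All 3 sides add in the same direction: B = 3 × 5.56×10⁻⁵ = 1.67×10⁻⁴ T.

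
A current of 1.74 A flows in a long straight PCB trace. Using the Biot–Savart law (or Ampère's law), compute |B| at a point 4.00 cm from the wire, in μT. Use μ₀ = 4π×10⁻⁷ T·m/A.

B ≈ 8.70 μT

For an infinitely long straight wire, B = μ₀I/(2πd).
B = (4π×10⁻⁷ × 1.74) / (2π × 0.04) = 8.70×10⁻⁶ T.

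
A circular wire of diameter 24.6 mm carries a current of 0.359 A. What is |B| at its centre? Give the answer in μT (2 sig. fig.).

At the centre of a circular loop the Biot–Savart law gives B = μ₀I/(2R) (so R = 0.0123 m).
B = (4π×10⁻⁷ × 0.359) / (2 × 0.0123) = 1.83×10⁻⁵ T.

B ≈ 18 μT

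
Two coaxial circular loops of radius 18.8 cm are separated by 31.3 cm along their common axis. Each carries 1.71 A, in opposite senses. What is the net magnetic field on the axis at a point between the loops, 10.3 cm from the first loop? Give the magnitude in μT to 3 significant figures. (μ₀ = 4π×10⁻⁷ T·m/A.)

Each loop contributes B = μ₀IR²/[2(R²+z²)^(3/2)] on the axis, with z measured from that loop.
Loop 1 (z = 0.103 m): B₁ = 3.85×10⁻⁶ T. Loop 2 (z = 0.21 m): B₂ = 1.70×10⁻⁶ T.
The fields oppose: B = |B₁ − B₂| = 2.16×10⁻⁶ T.

B ≈ 2.16 μT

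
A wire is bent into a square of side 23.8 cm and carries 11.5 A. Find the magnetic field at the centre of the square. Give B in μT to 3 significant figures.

B ≈ 54.7 μT

Each side is a finite straight segment at perpendicular distance d = a/(2 tan(π/4)) = 0.119 m from the centre, with end-angles ±π/4.
One side contributes B₁ = (μ₀I/4πd)·2 sin(π/4) = 1.37×10⁻⁵ T.
All 4 sides add in the same direction: B = 4 × 1.37×10⁻⁵ = 5.47×10⁻⁵ T.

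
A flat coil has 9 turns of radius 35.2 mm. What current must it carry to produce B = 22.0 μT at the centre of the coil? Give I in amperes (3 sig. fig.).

I ≈ 0.137 A

For an N-turn coil, B = Nμ₀I/(2R) with R = 0.0352 m, so I = 2RB/(Nμ₀) = 2 × 0.0352 × 2.20×10⁻⁵ / (9 × 4π×10⁻⁷) = 0.137 A.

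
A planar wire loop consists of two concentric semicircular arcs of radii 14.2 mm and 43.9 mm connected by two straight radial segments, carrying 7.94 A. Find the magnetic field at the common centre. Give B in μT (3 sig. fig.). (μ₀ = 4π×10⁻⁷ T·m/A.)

The radial connectors point toward the centre, so dl × r̂ = 0 and they contribute nothing.
Each semicircle gives μ₀I/(4R): inner arc 1.76×10⁻⁴ T, outer arc 5.68×10⁻⁵ T.
The two arcs carry current in opposite angular senses, so their fields oppose: B = |1.76×10⁻⁴ − 5.68×10⁻⁵| = 1.19×10⁻⁴ T.

B ≈ 119 μT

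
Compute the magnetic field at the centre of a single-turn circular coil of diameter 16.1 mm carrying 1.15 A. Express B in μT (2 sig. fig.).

At the centre of a circular loop the Biot–Savart law gives B = μ₀I/(2R) (so R = 0.00805 m).
B = (4π×10⁻⁷ × 1.15) / (2 × 0.00805) = 8.98×10⁻⁵ T.

B ≈ 90 μT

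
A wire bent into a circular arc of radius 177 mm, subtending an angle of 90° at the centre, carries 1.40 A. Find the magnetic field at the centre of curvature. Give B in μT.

B ≈ 1.24 μT

The Biot–Savart field of a circular arc at its centre is B = μ₀Iφ/(4πR), with φ = 1.571 rad.
B = (4π×10⁻⁷ × 1.40 × 1.571) / (4π × 0.177) = 1.24×10⁻⁶ T.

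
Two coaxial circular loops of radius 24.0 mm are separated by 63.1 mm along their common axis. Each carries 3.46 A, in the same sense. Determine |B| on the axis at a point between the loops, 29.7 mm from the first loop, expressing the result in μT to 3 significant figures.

B ≈ 40.5 μT

Each loop contributes B = μ₀IR²/[2(R²+z²)^(3/2)] on the axis, with z measured from that loop.
Loop 1 (z = 0.0297 m): B₁ = 2.25×10⁻⁵ T. Loop 2 (z = 0.0334 m): B₂ = 1.80×10⁻⁵ T.
The fields add: B = B₁ + B₂ = 4.05×10⁻⁵ T.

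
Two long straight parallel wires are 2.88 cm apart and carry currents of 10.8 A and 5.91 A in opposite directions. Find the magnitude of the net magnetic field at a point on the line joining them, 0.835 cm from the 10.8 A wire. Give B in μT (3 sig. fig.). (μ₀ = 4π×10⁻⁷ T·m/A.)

B ≈ 316 μT

Each long wire gives B = μ₀I/(2πd). Distances are d₁ = 0.00835 m and d₂ = 0.02045 m.
B₁ = 2.59×10⁻⁴ T, B₂ = 5.78×10⁻⁵ T.
Between antiparallel currents both contributions point the same way, so they add. B = B₁ + B₂ = 2.59×10⁻⁴ + 5.78×10⁻⁵ = 3.16×10⁻⁴ T.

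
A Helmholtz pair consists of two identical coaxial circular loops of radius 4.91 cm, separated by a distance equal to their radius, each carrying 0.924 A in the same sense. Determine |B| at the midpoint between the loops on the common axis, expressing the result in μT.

B ≈ 16.9 μT

Each loop contributes B = μ₀IR²/[2(R²+z²)^(3/2)] on the axis, with z measured from that loop.
Loop 1 (z = 0.02455 m): B₁ = 8.46×10⁻⁶ T. Loop 2 (z = 0.02455 m): B₂ = 8.46×10⁻⁶ T.
The fields add: B = B₁ + B₂ = 1.69×10⁻⁵ T.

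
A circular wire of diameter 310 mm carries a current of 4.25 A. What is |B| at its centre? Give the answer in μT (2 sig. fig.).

At the centre of a circular loop the Biot–Savart law gives B = μ₀I/(2R) (so R = 0.155 m).
B = (4π×10⁻⁷ × 4.25) / (2 × 0.155) = 1.72×10⁻⁵ T.

B ≈ 17 μT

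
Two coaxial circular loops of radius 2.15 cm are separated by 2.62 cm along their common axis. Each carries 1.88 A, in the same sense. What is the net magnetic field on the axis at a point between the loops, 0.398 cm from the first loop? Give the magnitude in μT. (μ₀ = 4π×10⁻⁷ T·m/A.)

B ≈ 70.7 μT

Each loop contributes B = μ₀IR²/[2(R²+z²)^(3/2)] on the axis, with z measured from that loop.
Loop 1 (z = 0.00398 m): B₁ = 5.22×10⁻⁵ T. Loop 2 (z = 0.02222 m): B₂ = 1.85×10⁻⁵ T.
The fields add: B = B₁ + B₂ = 7.07×10⁻⁵ T.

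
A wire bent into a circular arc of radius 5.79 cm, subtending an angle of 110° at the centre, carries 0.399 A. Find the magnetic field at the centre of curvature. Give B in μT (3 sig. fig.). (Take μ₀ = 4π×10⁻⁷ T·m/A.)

The Biot–Savart field of a circular arc at its centre is B = μ₀Iφ/(4πR), with φ = 1.92 rad.
B = (4π×10⁻⁷ × 0.399 × 1.92) / (4π × 0.0579) = 1.32×10⁻⁶ T.

B ≈ 1.32 μT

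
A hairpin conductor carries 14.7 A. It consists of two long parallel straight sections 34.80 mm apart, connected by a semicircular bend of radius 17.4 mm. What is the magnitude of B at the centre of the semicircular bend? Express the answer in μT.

B ≈ 434 μT

The semicircular arc contributes B_arc = μ₀I·π/(4πR) = μ₀I/(4R) = 2.65×10⁻⁴ T.
Each semi-infinite lead is at perpendicular distance R = 0.0174 m from the centre, with the perpendicular foot at its near end, so it contributes μ₀I/(4πR); both point the same way, together 1.69×10⁻⁴ T.
Arc and leads all point the same direction: B = 2.65×10⁻⁴ + 1.69×10⁻⁴ = 4.34×10⁻⁴ T.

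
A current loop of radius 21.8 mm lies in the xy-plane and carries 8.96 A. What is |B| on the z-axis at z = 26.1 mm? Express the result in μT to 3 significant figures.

On the axis of a circular loop, B = μ₀IR² / [2(R²+z²)^(3/2)].
R² + z² = (0.0218)² + (0.0261)² = 0.001156 m², and (R²+z²)^(3/2) = 3.93×10⁻⁵ m³.
B = (4π×10⁻⁷ × 8.96 × 0.0004752) / (2 × 3.93×10⁻⁵) = 6.80×10⁻⁵ T.

B ≈ 68.0 μT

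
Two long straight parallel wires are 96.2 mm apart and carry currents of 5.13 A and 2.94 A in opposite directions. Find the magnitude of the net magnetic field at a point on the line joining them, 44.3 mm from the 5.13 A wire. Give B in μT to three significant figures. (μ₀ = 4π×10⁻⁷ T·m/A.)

Each long wire gives B = μ₀I/(2πd). Distances are d₁ = 0.0443 m and d₂ = 0.0519 m.
B₁ = 2.32×10⁻⁵ T, B₂ = 1.13×10⁻⁵ T.
Between antiparallel currents both contributions point the same way, so they add. B = B₁ + B₂ = 2.32×10⁻⁵ + 1.13×10⁻⁵ = 3.45×10⁻⁵ T.

B ≈ 34.5 μT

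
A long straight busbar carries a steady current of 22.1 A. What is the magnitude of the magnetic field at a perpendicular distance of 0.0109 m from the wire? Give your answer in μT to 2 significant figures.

B ≈ 410 μT

For an infinitely long straight wire, B = μ₀I/(2πd).
B = (4π×10⁻⁷ × 22.1) / (2π × 0.0109) = 4.06×10⁻⁴ T.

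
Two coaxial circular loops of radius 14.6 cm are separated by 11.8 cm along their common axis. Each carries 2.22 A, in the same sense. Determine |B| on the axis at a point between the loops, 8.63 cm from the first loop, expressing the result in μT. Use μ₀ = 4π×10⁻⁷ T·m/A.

Each loop contributes B = μ₀IR²/[2(R²+z²)^(3/2)] on the axis, with z measured from that loop.
Loop 1 (z = 0.0863 m): B₁ = 6.09×10⁻⁶ T. Loop 2 (z = 0.0317 m): B₂ = 8.92×10⁻⁶ T.
The fields add: B = B₁ + B₂ = 1.50×10⁻⁵ T.

B ≈ 15.0 μT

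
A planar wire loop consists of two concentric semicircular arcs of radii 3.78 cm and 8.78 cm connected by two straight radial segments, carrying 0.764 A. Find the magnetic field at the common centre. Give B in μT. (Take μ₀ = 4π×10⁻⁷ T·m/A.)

The radial connectors point toward the centre, so dl × r̂ = 0 and they contribute nothing.
Each semicircle gives μ₀I/(4R): inner arc 6.35×10⁻⁶ T, outer arc 2.73×10⁻⁶ T.
The two arcs carry current in opposite angular senses, so their fields oppose: B = |6.35×10⁻⁶ − 2.73×10⁻⁶| = 3.62×10⁻⁶ T.

B ≈ 3.62 μT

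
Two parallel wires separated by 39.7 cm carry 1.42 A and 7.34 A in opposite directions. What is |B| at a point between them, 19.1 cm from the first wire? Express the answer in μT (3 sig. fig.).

Each long wire gives B = μ₀I/(2πd). Distances are d₁ = 0.191 m and d₂ = 0.206 m.
B₁ = 1.49×10⁻⁶ T, B₂ = 7.13×10⁻⁶ T.
Between antiparallel currents both contributions point the same way, so they add. B = B₁ + B₂ = 1.49×10⁻⁶ + 7.13×10⁻⁶ = 8.61×10⁻⁶ T.

B ≈ 8.61 μT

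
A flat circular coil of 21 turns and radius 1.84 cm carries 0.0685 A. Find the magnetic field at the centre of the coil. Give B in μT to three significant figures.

For an N-turn flat coil, B = Nμ₀I/(2R) with R = 0.0184 m.
B = 21 × 2.34×10⁻⁶ T = 4.91×10⁻⁵ T.

B ≈ 49.1 μT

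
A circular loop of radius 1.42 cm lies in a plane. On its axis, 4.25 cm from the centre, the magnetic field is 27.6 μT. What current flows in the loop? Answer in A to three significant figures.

On the axis of a loop, B = μ₀IR²/[2(R²+z²)^(3/2)], so I = 2B(R²+z²)^(3/2)/(μ₀R²).
R² + z² = 0.0002016 + 0.001806 = 0.002008 m²; raised to 3/2 gives 9.00×10⁻⁵ m³.
I = 2 × 2.76×10⁻⁵ × 9.00×10⁻⁵ / (1.26×10⁻⁶ × 0.0002016) = 19.6 A.

I ≈ 19.6 A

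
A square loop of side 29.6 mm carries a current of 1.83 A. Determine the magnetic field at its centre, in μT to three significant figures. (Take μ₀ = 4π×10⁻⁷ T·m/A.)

Each side is a finite straight segment at perpendicular distance d = a/(2 tan(π/4)) = 0.0148 m from the centre, with end-angles ±π/4.
One side contributes B₁ = (μ₀I/4πd)·2 sin(π/4) = 1.75×10⁻⁵ T.
All 4 sides add in the same direction: B = 4 × 1.75×10⁻⁵ = 6.99×10⁻⁵ T.

B ≈ 69.9 μT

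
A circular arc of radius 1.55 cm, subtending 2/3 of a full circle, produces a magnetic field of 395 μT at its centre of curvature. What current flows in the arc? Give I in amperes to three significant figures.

For a circular arc, B = μ₀Iφ/(4πR) with φ in radians; here φ = 4.189 rad.
So I = 4πRB/(μ₀φ) = 4π × 0.0155 × 3.95×10⁻⁴ / (4π×10⁻⁷ × 4.189) = 14.6 A.

I ≈ 14.6 A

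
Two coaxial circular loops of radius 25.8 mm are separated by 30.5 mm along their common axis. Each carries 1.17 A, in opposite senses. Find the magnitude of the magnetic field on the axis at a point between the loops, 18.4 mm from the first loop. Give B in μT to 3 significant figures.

B ≈ 5.77 μT

Each loop contributes B = μ₀IR²/[2(R²+z²)^(3/2)] on the axis, with z measured from that loop.
Loop 1 (z = 0.0184 m): B₁ = 1.54×10⁻⁵ T. Loop 2 (z = 0.0121 m): B₂ = 2.11×10⁻⁵ T.
The fields oppose: B = |B₁ − B₂| = 5.77×10⁻⁶ T.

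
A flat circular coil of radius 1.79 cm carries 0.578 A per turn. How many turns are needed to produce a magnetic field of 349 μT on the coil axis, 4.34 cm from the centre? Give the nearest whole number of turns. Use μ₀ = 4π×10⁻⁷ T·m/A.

N = 310

For an N-turn coil, B = Nμ₀IR²/[2(R²+z²)^(3/2)]. A single turn gives B₁ = 1.12×10⁻⁶ T with R = 0.0179 m, z = 0.0434 m.
N = B/B₁ = 3.49×10⁻⁴ / 1.12×10⁻⁶ = 310.33.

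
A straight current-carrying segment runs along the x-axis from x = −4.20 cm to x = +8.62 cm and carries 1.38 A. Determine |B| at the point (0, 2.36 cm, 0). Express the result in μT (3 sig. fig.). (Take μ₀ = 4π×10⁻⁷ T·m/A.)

B ≈ 10.7 μT

For a finite straight segment, B = (μ₀I/4πd)(sinθ₁ + sinθ₂), where θ₁, θ₂ are the angles from the perpendicular to each end.
The perpendicular distance is d = 0.0236 m; the end-offsets along the wire are a = 0.042 m and b = 0.0862 m.
sinθ₁ = 0.042/√(0.042²+0.0236²) = 0.8718; sinθ₂ = 0.0862/√(0.0862²+0.0236²) = 0.9645.
B = (4π×10⁻⁷ × 1.38) / (4π × 0.0236) × (0.8718 + 0.9645) = 1.07×10⁻⁵ T.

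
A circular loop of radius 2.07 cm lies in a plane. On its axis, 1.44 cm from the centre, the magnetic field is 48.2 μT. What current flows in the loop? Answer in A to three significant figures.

On the axis of a loop, B = μ₀IR²/[2(R²+z²)^(3/2)], so I = 2B(R²+z²)^(3/2)/(μ₀R²).
R² + z² = 0.0004285 + 0.0002074 = 0.0006358 m²; raised to 3/2 gives 1.60×10⁻⁵ m³.
I = 2 × 4.82×10⁻⁵ × 1.60×10⁻⁵ / (1.26×10⁻⁶ × 0.0004285) = 2.87 A.

I ≈ 2.87 A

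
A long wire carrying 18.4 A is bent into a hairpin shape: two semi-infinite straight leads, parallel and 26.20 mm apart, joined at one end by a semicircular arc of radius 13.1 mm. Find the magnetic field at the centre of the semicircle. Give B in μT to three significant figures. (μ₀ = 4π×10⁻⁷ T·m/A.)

The semicircular arc contributes B_arc = μ₀I·π/(4πR) = μ₀I/(4R) = 4.41×10⁻⁴ T.
Each semi-infinite lead is at perpendicular distance R = 0.0131 m from the centre, with the perpendicular foot at its near end, so it contributes μ₀I/(4πR); both point the same way, together 2.81×10⁻⁴ T.
Arc and leads all point the same direction: B = 4.41×10⁻⁴ + 2.81×10⁻⁴ = 7.22×10⁻⁴ T.

B ≈ 722 μT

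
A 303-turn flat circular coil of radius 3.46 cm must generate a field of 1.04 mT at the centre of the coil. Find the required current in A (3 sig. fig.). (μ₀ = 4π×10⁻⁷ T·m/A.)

I ≈ 0.189 A

For an N-turn coil, B = Nμ₀I/(2R) with R = 0.0346 m, so I = 2RB/(Nμ₀) = 2 × 0.0346 × 1.04×10⁻³ / (303 × 4π×10⁻⁷) = 0.189 A.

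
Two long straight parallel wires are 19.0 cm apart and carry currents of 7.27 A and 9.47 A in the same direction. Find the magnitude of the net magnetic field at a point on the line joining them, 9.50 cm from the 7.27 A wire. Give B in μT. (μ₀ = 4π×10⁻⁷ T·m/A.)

B ≈ 4.63 μT

Each long wire gives B = μ₀I/(2πd). Distances are d₁ = 0.095 m and d₂ = 0.095 m.
B₁ = 1.53×10⁻⁵ T, B₂ = 1.99×10⁻⁵ T.
Between parallel currents the two contributions point in opposite directions, so they subtract. B = |B₁ − B₂| = |1.53×10⁻⁵ − 1.99×10⁻⁵| = 4.63×10⁻⁶ T.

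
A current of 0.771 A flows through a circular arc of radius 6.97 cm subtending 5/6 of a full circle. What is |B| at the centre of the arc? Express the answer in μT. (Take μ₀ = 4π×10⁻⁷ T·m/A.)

The Biot–Savart field of a circular arc at its centre is B = μ₀Iφ/(4πR), with φ = 5.236 rad.
B = (4π×10⁻⁷ × 0.771 × 5.236) / (4π × 0.0697) = 5.79×10⁻⁶ T.

B ≈ 5.79 μT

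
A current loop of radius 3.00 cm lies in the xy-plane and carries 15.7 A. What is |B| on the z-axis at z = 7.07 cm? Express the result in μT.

B ≈ 19.6 μT

On the axis of a circular loop, B = μ₀IR² / [2(R²+z²)^(3/2)].
R² + z² = (0.03)² + (0.0707)² = 0.005898 m², and (R²+z²)^(3/2) = 4.53×10⁻⁴ m³.
B = (4π×10⁻⁷ × 15.7 × 0.0009) / (2 × 4.53×10⁻⁴) = 1.96×10⁻⁵ T.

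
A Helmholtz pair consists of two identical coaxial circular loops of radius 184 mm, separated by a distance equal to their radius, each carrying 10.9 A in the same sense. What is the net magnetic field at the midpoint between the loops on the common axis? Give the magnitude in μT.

Each loop contributes B = μ₀IR²/[2(R²+z²)^(3/2)] on the axis, with z measured from that loop.
Loop 1 (z = 0.092 m): B₁ = 2.66×10⁻⁵ T. Loop 2 (z = 0.092 m): B₂ = 2.66×10⁻⁵ T.
The fields add: B = B₁ + B₂ = 5.33×10⁻⁵ T.

B ≈ 53.3 μT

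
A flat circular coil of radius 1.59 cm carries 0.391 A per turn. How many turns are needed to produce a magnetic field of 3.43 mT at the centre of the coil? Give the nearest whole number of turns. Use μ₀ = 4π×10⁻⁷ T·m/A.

N = 222

For an N-turn coil, B = Nμ₀I/(2R). A single turn gives B₁ = 1.55×10⁻⁵ T with R = 0.0159 m.
N = B/B₁ = 3.43×10⁻³ / 1.55×10⁻⁵ = 221.99.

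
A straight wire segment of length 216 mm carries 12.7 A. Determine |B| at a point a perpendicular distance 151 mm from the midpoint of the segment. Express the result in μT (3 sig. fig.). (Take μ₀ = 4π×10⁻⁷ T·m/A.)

For a finite straight segment, B = (μ₀I/4πd)(sinθ₁ + sinθ₂), where θ₁, θ₂ are the angles from the perpendicular to each end.
The perpendicular from the point meets the wire at its midpoint, so each end is L/2 = 0.108 m away along the wire.
sinθ₁ = 0.108/√(0.108²+0.151²) = 0.5817; sinθ₂ = 0.108/√(0.108²+0.151²) = 0.5817.
B = (4π×10⁻⁷ × 12.7) / (4π × 0.151) × (0.5817 + 0.5817) = 9.79×10⁻⁶ T.

B ≈ 9.79 μT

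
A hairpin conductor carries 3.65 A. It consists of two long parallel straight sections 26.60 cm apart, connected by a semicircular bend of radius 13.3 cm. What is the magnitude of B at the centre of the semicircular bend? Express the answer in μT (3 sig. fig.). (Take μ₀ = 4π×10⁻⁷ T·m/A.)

B ≈ 14.1 μT

The semicircular arc contributes B_arc = μ₀I·π/(4πR) = μ₀I/(4R) = 8.62×10⁻⁶ T.
Each semi-infinite lead is at perpendicular distance R = 0.133 m from the centre, with the perpendicular foot at its near end, so it contributes μ₀I/(4πR); both point the same way, together 5.49×10⁻⁶ T.
Arc and leads all point the same direction: B = 8.62×10⁻⁶ + 5.49×10⁻⁶ = 1.41×10⁻⁵ T.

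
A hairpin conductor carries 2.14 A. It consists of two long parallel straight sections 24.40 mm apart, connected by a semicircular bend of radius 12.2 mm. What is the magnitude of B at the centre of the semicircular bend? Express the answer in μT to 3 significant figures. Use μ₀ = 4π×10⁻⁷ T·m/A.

The semicircular arc contributes B_arc = μ₀I·π/(4πR) = μ₀I/(4R) = 5.51×10⁻⁵ T.
Each semi-infinite lead is at perpendicular distance R = 0.0122 m from the centre, with the perpendicular foot at its near end, so it contributes μ₀I/(4πR); both point the same way, together 3.51×10⁻⁵ T.
Arc and leads all point the same direction: B = 5.51×10⁻⁵ + 3.51×10⁻⁵ = 9.02×10⁻⁵ T.

B ≈ 90.2 μT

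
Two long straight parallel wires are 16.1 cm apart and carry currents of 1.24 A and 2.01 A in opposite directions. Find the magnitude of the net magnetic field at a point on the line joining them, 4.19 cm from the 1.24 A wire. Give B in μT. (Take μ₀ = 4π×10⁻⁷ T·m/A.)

B ≈ 9.29 μT

Each long wire gives B = μ₀I/(2πd). Distances are d₁ = 0.0419 m and d₂ = 0.1191 m.
B₁ = 5.92×10⁻⁶ T, B₂ = 3.38×10⁻⁶ T.
Between antiparallel currents both contributions point the same way, so they add. B = B₁ + B₂ = 5.92×10⁻⁶ + 3.38×10⁻⁶ = 9.29×10⁻⁶ T.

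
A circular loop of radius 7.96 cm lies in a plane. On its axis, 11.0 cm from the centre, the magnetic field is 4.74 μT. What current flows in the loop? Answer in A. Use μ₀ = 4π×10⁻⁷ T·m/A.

I ≈ 2.98 A

On the axis of a loop, B = μ₀IR²/[2(R²+z²)^(3/2)], so I = 2B(R²+z²)^(3/2)/(μ₀R²).
R² + z² = 0.006336 + 0.0121 = 0.01844 m²; raised to 3/2 gives 2.50×10⁻³ m³.
I = 2 × 4.74×10⁻⁶ × 2.50×10⁻³ / (1.26×10⁻⁶ × 0.006336) = 2.98 A.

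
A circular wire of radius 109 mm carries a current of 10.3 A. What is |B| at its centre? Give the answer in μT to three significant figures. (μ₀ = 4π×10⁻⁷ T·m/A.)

At the centre of a circular loop the Biot–Savart law gives B = μ₀I/(2R).
B = (4π×10⁻⁷ × 10.3) / (2 × 0.109) = 5.94×10⁻⁵ T.

B ≈ 59.4 μT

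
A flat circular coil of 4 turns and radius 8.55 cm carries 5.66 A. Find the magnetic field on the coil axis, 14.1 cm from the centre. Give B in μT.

B ≈ 23.2 μT

For an N-turn flat coil, B = Nμ₀IR²/[2(R²+z²)^(3/2)] with R = 0.0855 m, z = 0.141 m.
B = 4 × 5.80×10⁻⁶ T = 2.32×10⁻⁵ T.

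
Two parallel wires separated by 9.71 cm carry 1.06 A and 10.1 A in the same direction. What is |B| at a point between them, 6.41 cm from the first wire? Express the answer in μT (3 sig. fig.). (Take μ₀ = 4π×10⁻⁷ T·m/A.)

Each long wire gives B = μ₀I/(2πd). Distances are d₁ = 0.0641 m and d₂ = 0.033 m.
B₁ = 3.31×10⁻⁶ T, B₂ = 6.12×10⁻⁵ T.
Between parallel currents the two contributions point in opposite directions, so they subtract. B = |B₁ − B₂| = |3.31×10⁻⁶ − 6.12×10⁻⁵| = 5.79×10⁻⁵ T.

B ≈ 57.9 μT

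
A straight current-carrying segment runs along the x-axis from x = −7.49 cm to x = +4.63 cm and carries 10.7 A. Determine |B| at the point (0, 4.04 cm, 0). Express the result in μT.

For a finite straight segment, B = (μ₀I/4πd)(sinθ₁ + sinθ₂), where θ₁, θ₂ are the angles from the perpendicular to each end.
The perpendicular distance is d = 0.0404 m; the end-offsets along the wire are a = 0.0749 m and b = 0.0463 m.
sinθ₁ = 0.0749/√(0.0749²+0.0404²) = 0.8801; sinθ₂ = 0.0463/√(0.0463²+0.0404²) = 0.7535.
B = (4π×10⁻⁷ × 10.7) / (4π × 0.0404) × (0.8801 + 0.7535) = 4.33×10⁻⁵ T.

B ≈ 43.3 μT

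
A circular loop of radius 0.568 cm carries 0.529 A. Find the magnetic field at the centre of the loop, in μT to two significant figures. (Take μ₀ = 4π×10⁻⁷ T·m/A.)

At the centre of a circular loop the Biot–Savart law gives B = μ₀I/(2R).
B = (4π×10⁻⁷ × 0.529) / (2 × 0.00568) = 5.85×10⁻⁵ T.

B ≈ 59 μT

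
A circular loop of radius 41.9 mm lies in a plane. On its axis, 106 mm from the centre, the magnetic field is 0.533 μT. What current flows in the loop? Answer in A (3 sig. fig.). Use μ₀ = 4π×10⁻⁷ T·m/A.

On the axis of a loop, B = μ₀IR²/[2(R²+z²)^(3/2)], so I = 2B(R²+z²)^(3/2)/(μ₀R²).
R² + z² = 0.001756 + 0.01124 = 0.01299 m²; raised to 3/2 gives 1.48×10⁻³ m³.
I = 2 × 5.33×10⁻⁷ × 1.48×10⁻³ / (1.26×10⁻⁶ × 0.001756) = 0.716 A.

I ≈ 0.716 A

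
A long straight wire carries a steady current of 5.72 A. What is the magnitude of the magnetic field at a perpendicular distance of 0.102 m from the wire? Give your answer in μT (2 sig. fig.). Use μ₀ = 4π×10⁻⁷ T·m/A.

For an infinitely long straight wire, B = μ₀I/(2πd).
B = (4π×10⁻⁷ × 5.72) / (2π × 0.102) = 1.12×10⁻⁵ T.

B ≈ 11 μT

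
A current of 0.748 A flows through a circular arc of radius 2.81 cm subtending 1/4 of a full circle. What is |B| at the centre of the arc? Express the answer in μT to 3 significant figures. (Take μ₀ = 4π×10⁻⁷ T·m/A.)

The Biot–Savart field of a circular arc at its centre is B = μ₀Iφ/(4πR), with φ = 1.571 rad.
B = (4π×10⁻⁷ × 0.748 × 1.571) / (4π × 0.0281) = 4.18×10⁻⁶ T.

B ≈ 4.18 μT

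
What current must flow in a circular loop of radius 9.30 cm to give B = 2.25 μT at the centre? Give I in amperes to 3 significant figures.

I ≈ 0.333 A

At the centre of a circular loop B = μ₀I/(2R), so I = 2RB/μ₀.
With R = 0.093 m, I = 2 × 0.093 × 2.25×10⁻⁶ / (4π×10⁻⁷) = 0.333 A.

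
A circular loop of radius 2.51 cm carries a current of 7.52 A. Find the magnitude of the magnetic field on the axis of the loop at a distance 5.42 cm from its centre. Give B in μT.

On the axis of a circular loop, B = μ₀IR² / [2(R²+z²)^(3/2)].
R² + z² = (0.0251)² + (0.0542)² = 0.003568 m², and (R²+z²)^(3/2) = 2.13×10⁻⁴ m³.
B = (4π×10⁻⁷ × 7.52 × 0.00063) / (2 × 2.13×10⁻⁴) = 1.40×10⁻⁵ T.

B ≈ 14.0 μT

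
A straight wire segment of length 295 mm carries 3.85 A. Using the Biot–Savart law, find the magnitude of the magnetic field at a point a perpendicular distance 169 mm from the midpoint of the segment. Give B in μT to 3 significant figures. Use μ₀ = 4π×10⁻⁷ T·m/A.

For a finite straight segment, B = (μ₀I/4πd)(sinθ₁ + sinθ₂), where θ₁, θ₂ are the angles from the perpendicular to each end.
The perpendicular from the point meets the wire at its midpoint, so each end is L/2 = 0.1475 m away along the wire.
sinθ₁ = 0.1475/√(0.1475²+0.169²) = 0.6576; sinθ₂ = 0.1475/√(0.1475²+0.169²) = 0.6576.
B = (4π×10⁻⁷ × 3.85) / (4π × 0.169) × (0.6576 + 0.6576) = 3.00×10⁻⁶ T.

B ≈ 3.00 μT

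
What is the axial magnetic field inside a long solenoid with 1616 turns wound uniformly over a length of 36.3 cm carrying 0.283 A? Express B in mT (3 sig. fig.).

Inside a long solenoid, B = μ₀nI with n = 4452 turns/m.
B = 4π×10⁻⁷ × 4452 × 0.283 = 1.58×10⁻³ T.

B ≈ 1.58 mT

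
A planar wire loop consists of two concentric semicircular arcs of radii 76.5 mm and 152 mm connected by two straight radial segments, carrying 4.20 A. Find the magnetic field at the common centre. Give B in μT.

B ≈ 8.57 μT

The radial connectors point toward the centre, so dl × r̂ = 0 and they contribute nothing.
Each semicircle gives μ₀I/(4R): inner arc 1.72×10⁻⁵ T, outer arc 8.68×10⁻⁶ T.
The two arcs carry current in opposite angular senses, so their fields oppose: B = |1.72×10⁻⁵ − 8.68×10⁻⁶| = 8.57×10⁻⁶ T.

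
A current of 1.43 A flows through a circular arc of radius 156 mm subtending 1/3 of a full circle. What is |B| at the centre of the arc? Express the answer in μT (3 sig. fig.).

B ≈ 1.92 μT

The Biot–Savart field of a circular arc at its centre is B = μ₀Iφ/(4πR), with φ = 2.094 rad.
B = (4π×10⁻⁷ × 1.43 × 2.094) / (4π × 0.156) = 1.92×10⁻⁶ T.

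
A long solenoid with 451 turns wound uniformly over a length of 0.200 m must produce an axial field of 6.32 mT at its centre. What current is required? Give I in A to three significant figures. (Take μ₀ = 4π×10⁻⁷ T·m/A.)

Inside a long solenoid B = μ₀nI with n = 2255 m⁻¹, so I = B/(μ₀n).
I = 6.32×10⁻³ / (4π×10⁻⁷ × 2255) = 2.23 A.

I ≈ 2.23 A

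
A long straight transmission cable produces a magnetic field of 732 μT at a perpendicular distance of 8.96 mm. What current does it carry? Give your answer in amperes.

I ≈ 32.8 A

For a long straight wire B = μ₀I/(2πd), so I = 2πdB/μ₀.
I = 2π × 0.00896 × 7.32×10⁻⁴ / (4π×10⁻⁷) = 32.8 A.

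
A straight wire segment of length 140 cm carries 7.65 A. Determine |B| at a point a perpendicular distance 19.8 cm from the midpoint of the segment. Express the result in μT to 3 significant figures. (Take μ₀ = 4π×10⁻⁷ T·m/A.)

For a finite straight segment, B = (μ₀I/4πd)(sinθ₁ + sinθ₂), where θ₁, θ₂ are the angles from the perpendicular to each end.
The perpendicular from the point meets the wire at its midpoint, so each end is L/2 = 0.7 m away along the wire.
sinθ₁ = 0.7/√(0.7²+0.198²) = 0.9622; sinθ₂ = 0.7/√(0.7²+0.198²) = 0.9622.
B = (4π×10⁻⁷ × 7.65) / (4π × 0.198) × (0.9622 + 0.9622) = 7.44×10⁻⁶ T.

B ≈ 7.44 μT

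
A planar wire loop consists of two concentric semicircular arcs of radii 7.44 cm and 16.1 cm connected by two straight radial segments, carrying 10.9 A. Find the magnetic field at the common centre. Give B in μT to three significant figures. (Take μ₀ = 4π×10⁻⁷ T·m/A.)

The radial connectors point toward the centre, so dl × r̂ = 0 and they contribute nothing.
Each semicircle gives μ₀I/(4R): inner arc 4.60×10⁻⁵ T, outer arc 2.13×10⁻⁵ T.
The two arcs carry current in opposite angular senses, so their fields oppose: B = |4.60×10⁻⁵ − 2.13×10⁻⁵| = 2.48×10⁻⁵ T.

B ≈ 24.8 μT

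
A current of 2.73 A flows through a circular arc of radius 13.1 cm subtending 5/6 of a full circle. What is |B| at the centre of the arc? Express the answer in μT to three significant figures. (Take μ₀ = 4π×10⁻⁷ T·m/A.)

B ≈ 10.9 μT

The Biot–Savart field of a circular arc at its centre is B = μ₀Iφ/(4πR), with φ = 5.236 rad.
B = (4π×10⁻⁷ × 2.73 × 5.236) / (4π × 0.131) = 1.09×10⁻⁵ T.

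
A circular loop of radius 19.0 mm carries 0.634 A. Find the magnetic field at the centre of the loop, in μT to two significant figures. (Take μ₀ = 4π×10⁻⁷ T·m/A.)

At the centre of a circular loop the Biot–Savart law gives B = μ₀I/(2R).
B = (4π×10⁻⁷ × 0.634) / (2 × 0.019) = 2.10×10⁻⁵ T.

B ≈ 21 μT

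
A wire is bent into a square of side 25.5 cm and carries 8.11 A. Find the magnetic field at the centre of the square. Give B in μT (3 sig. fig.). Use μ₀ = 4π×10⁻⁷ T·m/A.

B ≈ 36.0 μT

Each side is a finite straight segment at perpendicular distance d = a/(2 tan(π/4)) = 0.1275 m from the centre, with end-angles ±π/4.
One side contributes B₁ = (μ₀I/4πd)·2 sin(π/4) = 9.00×10⁻⁶ T.
All 4 sides add in the same direction: B = 4 × 9.00×10⁻⁶ = 3.60×10⁻⁵ T.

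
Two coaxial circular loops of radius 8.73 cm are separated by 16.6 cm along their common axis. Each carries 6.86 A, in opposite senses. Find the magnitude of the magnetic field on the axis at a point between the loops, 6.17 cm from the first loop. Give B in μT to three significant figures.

B ≈ 13.8 μT

Each loop contributes B = μ₀IR²/[2(R²+z²)^(3/2)] on the axis, with z measured from that loop.
Loop 1 (z = 0.0617 m): B₁ = 2.69×10⁻⁵ T. Loop 2 (z = 0.1043 m): B₂ = 1.31×10⁻⁵ T.
The fields oppose: B = |B₁ − B₂| = 1.38×10⁻⁵ T.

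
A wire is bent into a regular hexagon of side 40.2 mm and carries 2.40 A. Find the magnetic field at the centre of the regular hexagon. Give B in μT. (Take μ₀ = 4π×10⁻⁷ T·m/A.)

Each side is a finite straight segment at perpendicular distance d = a/(2 tan(π/6)) = 0.03481 m from the centre, with end-angles ±π/6.
One side contributes B₁ = (μ₀I/4πd)·2 sin(π/6) = 6.89×10⁻⁶ T.
All 6 sides add in the same direction: B = 6 × 6.89×10⁻⁶ = 4.14×10⁻⁵ T.

B ≈ 41.4 μT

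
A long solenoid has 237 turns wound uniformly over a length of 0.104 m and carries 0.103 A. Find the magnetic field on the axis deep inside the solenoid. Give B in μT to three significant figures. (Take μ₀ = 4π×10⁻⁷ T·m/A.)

B ≈ 295 μT

Inside a long solenoid, B = μ₀nI with n = 2279 turns/m.
B = 4π×10⁻⁷ × 2279 × 0.103 = 2.95×10⁻⁴ T.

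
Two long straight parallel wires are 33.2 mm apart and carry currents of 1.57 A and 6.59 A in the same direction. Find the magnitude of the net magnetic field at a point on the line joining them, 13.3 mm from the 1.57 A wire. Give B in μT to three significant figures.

B ≈ 42.6 μT

Each long wire gives B = μ₀I/(2πd). Distances are d₁ = 0.0133 m and d₂ = 0.0199 m.
B₁ = 2.36×10⁻⁵ T, B₂ = 6.62×10⁻⁵ T.
Between parallel currents the two contributions point in opposite directions, so they subtract. B = |B₁ − B₂| = |2.36×10⁻⁵ − 6.62×10⁻⁵| = 4.26×10⁻⁵ T.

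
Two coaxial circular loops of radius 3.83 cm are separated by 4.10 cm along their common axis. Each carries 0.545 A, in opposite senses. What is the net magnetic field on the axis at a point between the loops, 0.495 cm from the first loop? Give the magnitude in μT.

Each loop contributes B = μ₀IR²/[2(R²+z²)^(3/2)] on the axis, with z measured from that loop.
Loop 1 (z = 0.00495 m): B₁ = 8.72×10⁻⁶ T. Loop 2 (z = 0.03605 m): B₂ = 3.45×10⁻⁶ T.
The fields oppose: B = |B₁ − B₂| = 5.27×10⁻⁶ T.

B ≈ 5.27 μT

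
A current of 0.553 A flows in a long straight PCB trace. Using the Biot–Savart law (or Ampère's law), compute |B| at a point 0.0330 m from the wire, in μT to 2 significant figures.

B ≈ 3.4 μT

For an infinitely long straight wire, B = μ₀I/(2πd).
B = (4π×10⁻⁷ × 0.553) / (2π × 0.033) = 3.35×10⁻⁶ T.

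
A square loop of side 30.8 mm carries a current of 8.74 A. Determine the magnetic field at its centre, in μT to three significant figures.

B ≈ 321 μT

Each side is a finite straight segment at perpendicular distance d = a/(2 tan(π/4)) = 0.0154 m from the centre, with end-angles ±π/4.
One side contributes B₁ = (μ₀I/4πd)·2 sin(π/4) = 8.03×10⁻⁵ T.
All 4 sides add in the same direction: B = 4 × 8.03×10⁻⁵ = 3.21×10⁻⁴ T.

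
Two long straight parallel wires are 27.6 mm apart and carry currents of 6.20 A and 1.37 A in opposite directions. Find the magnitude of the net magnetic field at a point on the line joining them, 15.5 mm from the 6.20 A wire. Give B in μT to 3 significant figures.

B ≈ 103 μT

Each long wire gives B = μ₀I/(2πd). Distances are d₁ = 0.0155 m and d₂ = 0.0121 m.
B₁ = 8.00×10⁻⁵ T, B₂ = 2.26×10⁻⁵ T.
Between antiparallel currents both contributions point the same way, so they add. B = B₁ + B₂ = 8.00×10⁻⁵ + 2.26×10⁻⁵ = 1.03×10⁻⁴ T.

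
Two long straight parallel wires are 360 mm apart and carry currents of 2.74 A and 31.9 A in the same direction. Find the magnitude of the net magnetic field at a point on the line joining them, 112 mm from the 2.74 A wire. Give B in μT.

Each long wire gives B = μ₀I/(2πd). Distances are d₁ = 0.112 m and d₂ = 0.248 m.
B₁ = 4.89×10⁻⁶ T, B₂ = 2.57×10⁻⁵ T.
Between parallel currents the two contributions point in opposite directions, so they subtract. B = |B₁ − B₂| = |4.89×10⁻⁶ − 2.57×10⁻⁵| = 2.08×10⁻⁵ T.

B ≈ 20.8 μT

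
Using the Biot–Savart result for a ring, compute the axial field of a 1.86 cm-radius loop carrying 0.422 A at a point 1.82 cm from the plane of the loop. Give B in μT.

B ≈ 5.21 μT

On the axis of a circular loop, B = μ₀IR² / [2(R²+z²)^(3/2)].
R² + z² = (0.0186)² + (0.0182)² = 0.0006772 m², and (R²+z²)^(3/2) = 1.76×10⁻⁵ m³.
B = (4π×10⁻⁷ × 0.422 × 0.000346) / (2 × 1.76×10⁻⁵) = 5.21×10⁻⁶ T.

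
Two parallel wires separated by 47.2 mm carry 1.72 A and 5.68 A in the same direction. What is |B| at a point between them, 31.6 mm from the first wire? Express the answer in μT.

Each long wire gives B = μ₀I/(2πd). Distances are d₁ = 0.0316 m and d₂ = 0.0156 m.
B₁ = 1.09×10⁻⁵ T, B₂ = 7.28×10⁻⁵ T.
Between parallel currents the two contributions point in opposite directions, so they subtract. B = |B₁ − B₂| = |1.09×10⁻⁵ − 7.28×10⁻⁵| = 6.19×10⁻⁵ T.

B ≈ 61.9 μT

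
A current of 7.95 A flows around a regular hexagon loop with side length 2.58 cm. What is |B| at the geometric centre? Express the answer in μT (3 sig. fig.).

Each side is a finite straight segment at perpendicular distance d = a/(2 tan(π/6)) = 0.02234 m from the centre, with end-angles ±π/6.
One side contributes B₁ = (μ₀I/4πd)·2 sin(π/6) = 3.56×10⁻⁵ T.
All 6 sides add in the same direction: B = 6 × 3.56×10⁻⁵ = 2.13×10⁻⁴ T.

B ≈ 213 μT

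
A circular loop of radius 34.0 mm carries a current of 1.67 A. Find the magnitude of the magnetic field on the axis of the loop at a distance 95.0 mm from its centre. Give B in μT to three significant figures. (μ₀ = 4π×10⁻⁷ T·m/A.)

On the axis of a circular loop, B = μ₀IR² / [2(R²+z²)^(3/2)].
R² + z² = (0.034)² + (0.095)² = 0.01018 m², and (R²+z²)^(3/2) = 1.03×10⁻³ m³.
B = (4π×10⁻⁷ × 1.67 × 0.001156) / (2 × 1.03×10⁻³) = 1.18×10⁻⁶ T.

B ≈ 1.18 μT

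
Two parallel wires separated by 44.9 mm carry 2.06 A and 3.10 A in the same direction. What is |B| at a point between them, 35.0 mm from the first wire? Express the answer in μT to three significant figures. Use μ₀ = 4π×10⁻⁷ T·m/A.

Each long wire gives B = μ₀I/(2πd). Distances are d₁ = 0.035 m and d₂ = 0.0099 m.
B₁ = 1.18×10⁻⁵ T, B₂ = 6.26×10⁻⁵ T.
Between parallel currents the two contributions point in opposite directions, so they subtract. B = |B₁ − B₂| = |1.18×10⁻⁵ − 6.26×10⁻⁵| = 5.09×10⁻⁵ T.

B ≈ 50.9 μT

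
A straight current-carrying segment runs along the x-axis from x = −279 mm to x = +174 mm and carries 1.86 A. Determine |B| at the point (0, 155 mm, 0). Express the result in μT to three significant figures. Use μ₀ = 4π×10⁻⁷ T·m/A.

B ≈ 1.95 μT

For a finite straight segment, B = (μ₀I/4πd)(sinθ₁ + sinθ₂), where θ₁, θ₂ are the angles from the perpendicular to each end.
The perpendicular distance is d = 0.155 m; the end-offsets along the wire are a = 0.279 m and b = 0.174 m.
sinθ₁ = 0.279/√(0.279²+0.155²) = 0.8742; sinθ₂ = 0.174/√(0.174²+0.155²) = 0.7467.
B = (4π×10⁻⁷ × 1.86) / (4π × 0.155) × (0.8742 + 0.7467) = 1.95×10⁻⁶ T.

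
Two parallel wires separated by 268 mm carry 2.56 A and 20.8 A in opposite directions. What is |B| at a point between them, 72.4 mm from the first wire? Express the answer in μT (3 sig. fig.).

B ≈ 28.3 μT

Each long wire gives B = μ₀I/(2πd). Distances are d₁ = 0.0724 m and d₂ = 0.1956 m.
B₁ = 7.07×10⁻⁶ T, B₂ = 2.13×10⁻⁵ T.
Between antiparallel currents both contributions point the same way, so they add. B = B₁ + B₂ = 7.07×10⁻⁶ + 2.13×10⁻⁵ = 2.83×10⁻⁵ T.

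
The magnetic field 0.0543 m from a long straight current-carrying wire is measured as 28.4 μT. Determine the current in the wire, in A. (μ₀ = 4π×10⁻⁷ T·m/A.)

For a long straight wire B = μ₀I/(2πd), so I = 2πdB/μ₀.
I = 2π × 0.0543 × 2.84×10⁻⁵ / (4π×10⁻⁷) = 7.71 A.

I ≈ 7.71 A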